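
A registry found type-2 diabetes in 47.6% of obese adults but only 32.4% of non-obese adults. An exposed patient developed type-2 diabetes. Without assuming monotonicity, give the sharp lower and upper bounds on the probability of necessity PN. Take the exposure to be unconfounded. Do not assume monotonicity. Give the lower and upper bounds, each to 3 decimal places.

p₁ = 0.476, p₀ = 0.324.
Under exogeneity alone the bounds on PN are max{0,(p₁−p₀)/p₁} ≤ PN ≤ min{1,(1−p₀)/p₁}.
  lower = (p₁ − p₀)/p₁ = 0.152 / 0.476 ≈ 0.3193
  upper = min{1, (1 − p₀)/p₁} = 0.676 / 0.476 ≈ 1.4202 → capped at 1

0.319 ≤ PN ≤ 1.000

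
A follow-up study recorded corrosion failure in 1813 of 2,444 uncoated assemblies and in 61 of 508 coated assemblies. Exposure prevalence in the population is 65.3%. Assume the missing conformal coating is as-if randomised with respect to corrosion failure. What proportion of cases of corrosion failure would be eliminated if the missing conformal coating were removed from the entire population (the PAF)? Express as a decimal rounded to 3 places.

PAF ≈ 0.772

p₁ = P(outcome | exposed) = 1813/2444 = 0.74182
p₀ = P(outcome | unexposed) = 61/508 = 0.12008
Overall risk P(Y=1) = π·p₁ + (1−π)·p₀ = 0.653×0.74182 + 0.347×0.12008 = 0.52607.
Under exogeneity, PAF = [P(Y=1) − p₀] / P(Y=1).
PAF = (0.52607 − 0.12008) / 0.52607 ≈ 0.7717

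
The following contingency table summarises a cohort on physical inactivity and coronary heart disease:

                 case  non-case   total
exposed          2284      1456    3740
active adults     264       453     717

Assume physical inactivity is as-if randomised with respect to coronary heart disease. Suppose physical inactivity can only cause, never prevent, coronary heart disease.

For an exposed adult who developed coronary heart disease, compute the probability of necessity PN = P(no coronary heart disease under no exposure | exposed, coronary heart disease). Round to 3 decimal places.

PN ≈ 0.397

p₁ = P(outcome | exposed) = 2284/3740 = 0.6107
p₀ = P(outcome | unexposed) = 264/717 = 0.3682
Under exogeneity and monotonicity, PN = (p₁ − p₀)/p₁.
PN = (0.6107 − 0.3682) / 0.6107 ≈ 0.3971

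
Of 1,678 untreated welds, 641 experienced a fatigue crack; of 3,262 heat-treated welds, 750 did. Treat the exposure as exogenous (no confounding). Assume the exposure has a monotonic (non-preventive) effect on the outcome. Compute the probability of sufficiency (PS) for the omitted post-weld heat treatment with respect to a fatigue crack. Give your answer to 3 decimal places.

PS ≈ 0.197

p₁ = P(outcome | exposed) = 641/1678 = 0.382
p₀ = P(outcome | unexposed) = 750/3262 = 0.22992
Under exogeneity and monotonicity, PS = (p₁ − p₀) / (1 − p₀).
PS = (0.382 − 0.22992) / (1 − 0.22992) = 0.15208 / 0.77008 ≈ 0.1975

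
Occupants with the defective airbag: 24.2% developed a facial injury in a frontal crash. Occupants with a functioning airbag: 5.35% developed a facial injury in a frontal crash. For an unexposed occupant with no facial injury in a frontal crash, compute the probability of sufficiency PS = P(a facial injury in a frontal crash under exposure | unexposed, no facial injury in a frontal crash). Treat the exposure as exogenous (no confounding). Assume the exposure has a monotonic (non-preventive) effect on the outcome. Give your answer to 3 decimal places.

PS ≈ 0.199

p₁ = 0.242, p₀ = 0.0535.
Under exogeneity and monotonicity, PS = (p₁ − p₀) / (1 − p₀).
PS = (0.242 − 0.0535) / (1 − 0.0535) = 0.1885 / 0.9465 ≈ 0.1992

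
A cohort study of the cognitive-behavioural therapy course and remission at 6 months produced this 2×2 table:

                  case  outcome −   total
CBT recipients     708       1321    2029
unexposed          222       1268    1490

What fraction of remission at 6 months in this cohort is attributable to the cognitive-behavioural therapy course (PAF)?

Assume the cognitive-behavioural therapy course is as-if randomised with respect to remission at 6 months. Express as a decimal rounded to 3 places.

PAF ≈ 0.436

p₁ = P(outcome | exposed) = 708/2029 = 0.34894
p₀ = P(outcome | unexposed) = 222/1490 = 0.14899
Exposure prevalence π = 2029/3519 = 0.57658; overall risk P(Y=1) = 0.26428.
Under exogeneity, PAF = [P(Y=1) − p₀]/P(Y=1).
PAF = (0.26428 − 0.14899) / 0.26428 ≈ 0.4362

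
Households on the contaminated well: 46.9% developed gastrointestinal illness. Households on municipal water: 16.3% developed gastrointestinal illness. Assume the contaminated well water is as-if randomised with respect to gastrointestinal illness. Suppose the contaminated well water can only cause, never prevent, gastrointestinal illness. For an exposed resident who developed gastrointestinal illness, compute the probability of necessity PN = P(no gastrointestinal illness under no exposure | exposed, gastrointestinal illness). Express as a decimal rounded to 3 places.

p₁ = 0.469, p₀ = 0.163.
Under exogeneity and monotonicity, PN = (p₁ − p₀) / p₁.
PN = (0.469 − 0.163) / 0.469 = 0.306 / 0.469 ≈ 0.6525

PN ≈ 0.652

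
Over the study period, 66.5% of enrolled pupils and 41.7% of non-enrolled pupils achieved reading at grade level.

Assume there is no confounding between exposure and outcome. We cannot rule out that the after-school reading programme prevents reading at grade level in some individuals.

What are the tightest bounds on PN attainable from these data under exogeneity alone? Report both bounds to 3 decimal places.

0.373 ≤ PN ≤ 0.877

p₁ = 0.665, p₀ = 0.417.
Under exogeneity alone the bounds on PN are max{0,(p₁−p₀)/p₁} ≤ PN ≤ min{1,(1−p₀)/p₁}.
  lower = (p₁ − p₀)/p₁ = 0.248 / 0.665 ≈ 0.3729
  upper = min{1, (1 − p₀)/p₁} = 0.583 / 0.665 ≈ 0.8767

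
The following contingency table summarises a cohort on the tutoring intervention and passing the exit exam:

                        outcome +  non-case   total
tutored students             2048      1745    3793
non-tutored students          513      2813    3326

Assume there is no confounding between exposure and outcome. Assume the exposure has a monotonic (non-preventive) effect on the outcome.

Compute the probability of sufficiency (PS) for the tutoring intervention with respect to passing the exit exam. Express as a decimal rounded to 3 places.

PS ≈ 0.456

p₁ = P(outcome | exposed) = 2048/3793 = 0.53994
p₀ = P(outcome | unexposed) = 513/3326 = 0.15424
Under exogeneity and monotonicity, PS = (p₁ − p₀) / (1 − p₀).
PS = (0.53994 − 0.15424) / (1 − 0.15424) = 0.3857 / 0.84576 ≈ 0.4560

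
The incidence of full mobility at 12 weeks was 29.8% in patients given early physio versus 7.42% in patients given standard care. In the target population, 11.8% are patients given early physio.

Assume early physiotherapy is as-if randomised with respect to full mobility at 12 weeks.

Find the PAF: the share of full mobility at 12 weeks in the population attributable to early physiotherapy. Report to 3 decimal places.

PAF ≈ 0.262

p₁ = 0.298, p₀ = 0.0742.
Overall risk P(Y=1) = π·p₁ + (1−π)·p₀ = 0.118×0.298 + 0.882×0.0742 = 0.10061.
Under exogeneity, PAF = [P(Y=1) − p₀] / P(Y=1).
PAF = (0.10061 − 0.0742) / 0.10061 ≈ 0.2625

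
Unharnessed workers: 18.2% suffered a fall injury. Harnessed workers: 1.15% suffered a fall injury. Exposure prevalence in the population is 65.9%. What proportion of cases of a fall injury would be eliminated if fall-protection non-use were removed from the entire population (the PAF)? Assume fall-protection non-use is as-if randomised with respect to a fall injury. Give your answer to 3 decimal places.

PAF ≈ 0.907

p₁ = 0.182, p₀ = 0.0115.
Overall risk P(Y=1) = π·p₁ + (1−π)·p₀ = 0.659×0.182 + 0.341×0.0115 = 0.12386.
Under exogeneity, PAF = [P(Y=1) − p₀] / P(Y=1).
PAF = (0.12386 − 0.0115) / 0.12386 ≈ 0.9072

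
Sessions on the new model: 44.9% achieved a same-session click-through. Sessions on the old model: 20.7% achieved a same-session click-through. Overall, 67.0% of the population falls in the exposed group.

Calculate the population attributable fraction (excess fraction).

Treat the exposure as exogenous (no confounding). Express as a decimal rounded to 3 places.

PAF ≈ 0.439

p₁ = 0.449, p₀ = 0.207.
Overall risk P(Y=1) = π·p₁ + (1−π)·p₀ = 0.67×0.449 + 0.33×0.207 = 0.36914.
Under exogeneity, PAF = [P(Y=1) − p₀] / P(Y=1).
PAF = (0.36914 − 0.207) / 0.36914 ≈ 0.4392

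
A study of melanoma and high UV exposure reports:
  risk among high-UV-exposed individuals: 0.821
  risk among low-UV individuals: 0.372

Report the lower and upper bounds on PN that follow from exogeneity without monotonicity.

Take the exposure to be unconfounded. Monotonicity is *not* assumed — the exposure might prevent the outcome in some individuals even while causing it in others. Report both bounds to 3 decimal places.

Let p₁ = 0.821, p₀ = 0.372.
Under exogeneity alone the bounds on PN are max{0,(p₁−p₀)/p₁} ≤ PN ≤ min{1,(1−p₀)/p₁}.
  lower = (p₁ − p₀)/p₁ = 0.449 / 0.821 ≈ 0.5469
  upper = min{1, (1 − p₀)/p₁} = 0.628 / 0.821 ≈ 0.7649

0.547 ≤ PN ≤ 0.765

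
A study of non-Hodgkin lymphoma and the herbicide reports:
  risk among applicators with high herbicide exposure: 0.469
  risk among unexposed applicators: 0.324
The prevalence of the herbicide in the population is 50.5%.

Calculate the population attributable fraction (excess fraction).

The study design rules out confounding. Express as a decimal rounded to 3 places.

Let p₁ = 0.469, p₀ = 0.324.
Overall risk P(Y=1) = π·p₁ + (1−π)·p₀ = 0.505×0.469 + 0.495×0.324 = 0.39722.
Under exogeneity, PAF = [P(Y=1) − p₀] / P(Y=1).
PAF = (0.39722 − 0.324) / 0.39722 ≈ 0.1843

PAF ≈ 0.184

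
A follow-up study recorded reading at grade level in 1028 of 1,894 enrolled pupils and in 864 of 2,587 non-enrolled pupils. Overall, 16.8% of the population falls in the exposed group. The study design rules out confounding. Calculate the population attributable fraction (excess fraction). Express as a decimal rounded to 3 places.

PAF ≈ 0.095

p₁ = P(outcome | exposed) = 1028/1894 = 0.54277
p₀ = P(outcome | unexposed) = 864/2587 = 0.33398
Overall risk P(Y=1) = π·p₁ + (1−π)·p₀ = 0.168×0.54277 + 0.832×0.33398 = 0.36905.
Under exogeneity, PAF = [P(Y=1) − p₀] / P(Y=1).
PAF = (0.36905 − 0.33398) / 0.36905 ≈ 0.0950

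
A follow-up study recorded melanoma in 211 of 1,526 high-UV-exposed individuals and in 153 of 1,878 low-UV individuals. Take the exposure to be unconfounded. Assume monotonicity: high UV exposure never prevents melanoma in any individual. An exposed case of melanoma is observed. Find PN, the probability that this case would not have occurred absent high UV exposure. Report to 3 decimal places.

PN ≈ 0.411

p₁ = P(outcome | exposed) = 211/1526 = 0.13827
p₀ = P(outcome | unexposed) = 153/1878 = 0.08147
Under exogeneity and monotonicity, PN = (p₁ − p₀) / p₁.
PN = (0.13827 − 0.08147) / 0.13827 = 0.0568 / 0.13827 ≈ 0.4108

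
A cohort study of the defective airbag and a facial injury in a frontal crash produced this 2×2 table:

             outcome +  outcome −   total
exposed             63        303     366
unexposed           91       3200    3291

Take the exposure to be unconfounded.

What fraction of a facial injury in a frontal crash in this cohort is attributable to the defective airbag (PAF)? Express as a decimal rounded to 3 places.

p₁ = P(outcome | exposed) = 63/366 = 0.17213
p₀ = P(outcome | unexposed) = 91/3291 = 0.027651
Exposure prevalence π = 366/3657 = 0.10008; overall risk P(Y=1) = 0.042111.
Under exogeneity, PAF = [P(Y=1) − p₀]/P(Y=1).
PAF = (0.042111 − 0.027651) / 0.042111 ≈ 0.3434

PAF ≈ 0.343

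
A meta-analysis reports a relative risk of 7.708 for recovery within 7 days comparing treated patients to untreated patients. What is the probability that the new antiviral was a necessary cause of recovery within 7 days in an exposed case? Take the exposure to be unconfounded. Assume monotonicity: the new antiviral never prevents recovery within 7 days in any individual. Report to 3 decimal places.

PN ≈ 0.870

Under exogeneity and monotonicity, PN = (RR − 1) / RR = 1 − 1/RR.
PN = (7.708 − 1) / 7.708 = 6.708 / 7.708 ≈ 0.8703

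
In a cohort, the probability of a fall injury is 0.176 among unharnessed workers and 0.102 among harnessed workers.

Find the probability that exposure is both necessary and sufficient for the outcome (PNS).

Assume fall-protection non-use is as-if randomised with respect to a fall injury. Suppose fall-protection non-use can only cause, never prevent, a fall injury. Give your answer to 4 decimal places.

Let p₁ = 0.176, p₀ = 0.102.
Under exogeneity and monotonicity, PNS = p₁ − p₀.
PNS = 0.176 − 0.102 = 0.074

PNS ≈ 0.0740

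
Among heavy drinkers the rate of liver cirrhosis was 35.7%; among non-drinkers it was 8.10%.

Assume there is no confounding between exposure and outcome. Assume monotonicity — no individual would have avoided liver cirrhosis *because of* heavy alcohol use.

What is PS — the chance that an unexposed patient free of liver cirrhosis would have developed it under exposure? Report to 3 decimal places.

PS ≈ 0.300

p₁ = 0.357, p₀ = 0.081.
Under exogeneity and monotonicity, PS = (p₁ − p₀) / (1 − p₀).
PS = (0.357 − 0.081) / (1 − 0.081) = 0.276 / 0.919 ≈ 0.3003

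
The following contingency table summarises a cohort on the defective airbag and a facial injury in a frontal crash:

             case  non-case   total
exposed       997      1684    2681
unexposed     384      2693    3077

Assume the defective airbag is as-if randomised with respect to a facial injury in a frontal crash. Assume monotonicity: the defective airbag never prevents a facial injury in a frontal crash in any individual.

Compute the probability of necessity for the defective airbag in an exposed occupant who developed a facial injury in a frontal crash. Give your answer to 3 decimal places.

PN ≈ 0.664

p₁ = P(outcome | exposed) = 997/2681 = 0.37188
p₀ = P(outcome | unexposed) = 384/3077 = 0.1248
Under exogeneity and monotonicity, PN = (p₁ − p₀) / p₁.
PN = (0.37188 − 0.1248) / 0.37188 = 0.24708 / 0.37188 ≈ 0.6644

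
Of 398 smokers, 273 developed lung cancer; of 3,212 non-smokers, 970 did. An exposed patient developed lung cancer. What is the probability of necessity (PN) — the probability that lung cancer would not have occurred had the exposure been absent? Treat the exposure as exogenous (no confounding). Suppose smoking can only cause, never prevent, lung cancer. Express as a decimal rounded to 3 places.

p₁ = P(outcome | exposed) = 273/398 = 0.68593
p₀ = P(outcome | unexposed) = 970/3212 = 0.30199
Under exogeneity and monotonicity, PN = (p₁ − p₀) / p₁.
PN = (0.68593 − 0.30199) / 0.68593 = 0.38394 / 0.68593 ≈ 0.5597

PN ≈ 0.560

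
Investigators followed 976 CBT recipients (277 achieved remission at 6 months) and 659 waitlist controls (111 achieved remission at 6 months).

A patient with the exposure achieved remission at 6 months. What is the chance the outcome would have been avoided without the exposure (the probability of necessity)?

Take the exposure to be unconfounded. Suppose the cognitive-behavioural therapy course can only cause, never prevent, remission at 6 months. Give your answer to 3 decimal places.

p₁ = P(outcome | exposed) = 277/976 = 0.28381
p₀ = P(outcome | unexposed) = 111/659 = 0.16844
Under exogeneity and monotonicity, PN = (p₁ − p₀) / p₁.
PN = (0.28381 − 0.16844) / 0.28381 = 0.11537 / 0.28381 ≈ 0.4065

PN ≈ 0.407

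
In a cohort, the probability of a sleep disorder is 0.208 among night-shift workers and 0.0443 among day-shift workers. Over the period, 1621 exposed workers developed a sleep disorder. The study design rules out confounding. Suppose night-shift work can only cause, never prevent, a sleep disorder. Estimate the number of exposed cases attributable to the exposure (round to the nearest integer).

Let p₁ = 0.208, p₀ = 0.0443.
PN = (p₁ − p₀)/p₁ = (0.208 − 0.0443) / 0.208 ≈ 0.78702.
Attributable cases ≈ PN × (exposed cases) = 0.78702 × 1621 ≈ 1275.76.

about 1276 cases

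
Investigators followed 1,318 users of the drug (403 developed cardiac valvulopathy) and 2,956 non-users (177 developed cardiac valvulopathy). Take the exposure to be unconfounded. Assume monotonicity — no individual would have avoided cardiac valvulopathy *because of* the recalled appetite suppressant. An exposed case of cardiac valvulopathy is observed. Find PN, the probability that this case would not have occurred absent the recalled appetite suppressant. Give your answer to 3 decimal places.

p₁ = P(outcome | exposed) = 403/1318 = 0.30577
p₀ = P(outcome | unexposed) = 177/2956 = 0.059878
Under exogeneity and monotonicity, PN = (p₁ − p₀) / p₁.
PN = (0.30577 − 0.059878) / 0.30577 = 0.24589 / 0.30577 ≈ 0.8042

PN ≈ 0.804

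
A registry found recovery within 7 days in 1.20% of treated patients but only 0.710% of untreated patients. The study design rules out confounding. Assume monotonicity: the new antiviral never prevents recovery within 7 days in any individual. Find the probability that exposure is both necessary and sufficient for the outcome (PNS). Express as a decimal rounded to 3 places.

p₁ = 0.012, p₀ = 0.0071.
Under exogeneity and monotonicity, PNS = p₁ − p₀.
PNS = 0.012 − 0.0071 = 0.0049

PNS ≈ 0.005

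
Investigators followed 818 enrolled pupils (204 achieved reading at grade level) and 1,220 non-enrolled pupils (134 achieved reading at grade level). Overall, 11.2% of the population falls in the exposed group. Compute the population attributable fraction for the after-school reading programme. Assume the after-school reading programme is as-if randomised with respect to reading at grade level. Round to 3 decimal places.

PAF ≈ 0.125

p₁ = P(outcome | exposed) = 204/818 = 0.24939
p₀ = P(outcome | unexposed) = 134/1220 = 0.10984
Overall risk P(Y=1) = π·p₁ + (1−π)·p₀ = 0.112×0.24939 + 0.888×0.10984 = 0.12547.
Under exogeneity, PAF = [P(Y=1) − p₀] / P(Y=1).
PAF = (0.12547 − 0.10984) / 0.12547 ≈ 0.1246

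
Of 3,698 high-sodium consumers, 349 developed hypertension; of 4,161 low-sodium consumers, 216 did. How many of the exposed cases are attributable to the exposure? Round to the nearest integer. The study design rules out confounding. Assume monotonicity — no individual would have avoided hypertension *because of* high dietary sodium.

p₁ = P(outcome | exposed) = 349/3698 = 0.094375
p₀ = P(outcome | unexposed) = 216/4161 = 0.051911
PN = (p₁ − p₀)/p₁ = (0.094375 − 0.051911) / 0.094375 ≈ 0.44996.
Attributable cases ≈ PN × (exposed cases) = 0.44996 × 349 ≈ 157.03.

about 157 cases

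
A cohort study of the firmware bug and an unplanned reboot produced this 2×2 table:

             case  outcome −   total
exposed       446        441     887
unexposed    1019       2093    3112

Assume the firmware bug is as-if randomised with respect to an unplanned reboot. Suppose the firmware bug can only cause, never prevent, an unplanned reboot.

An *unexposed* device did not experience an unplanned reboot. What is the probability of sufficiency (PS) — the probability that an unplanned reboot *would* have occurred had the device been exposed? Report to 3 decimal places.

PS ≈ 0.261

p₁ = P(outcome | exposed) = 446/887 = 0.50282
p₀ = P(outcome | unexposed) = 1019/3112 = 0.32744
Under exogeneity and monotonicity, PS = (p₁ − p₀) / (1 − p₀).
PS = (0.50282 − 0.32744) / (1 − 0.32744) = 0.17538 / 0.67256 ≈ 0.2608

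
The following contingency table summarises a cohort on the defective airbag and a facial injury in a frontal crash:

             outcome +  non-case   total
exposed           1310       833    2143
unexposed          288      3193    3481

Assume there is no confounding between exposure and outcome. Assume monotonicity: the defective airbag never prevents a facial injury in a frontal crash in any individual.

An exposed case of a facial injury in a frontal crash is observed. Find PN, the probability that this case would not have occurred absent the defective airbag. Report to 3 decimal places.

p₁ = P(outcome | exposed) = 1310/2143 = 0.61129
p₀ = P(outcome | unexposed) = 288/3481 = 0.082735
Under exogeneity and monotonicity, PN = (p₁ − p₀)/p₁.
PN = (0.61129 − 0.082735) / 0.61129 ≈ 0.8647

PN ≈ 0.865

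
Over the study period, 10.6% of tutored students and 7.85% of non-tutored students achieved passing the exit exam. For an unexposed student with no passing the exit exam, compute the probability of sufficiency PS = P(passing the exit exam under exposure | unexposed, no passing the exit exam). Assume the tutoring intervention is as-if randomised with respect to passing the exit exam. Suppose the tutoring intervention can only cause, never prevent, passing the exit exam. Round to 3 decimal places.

PS ≈ 0.030

p₁ = 0.106, p₀ = 0.0785.
Under exogeneity and monotonicity, PS = (p₁ − p₀) / (1 − p₀).
PS = (0.106 − 0.0785) / (1 − 0.0785) = 0.0275 / 0.9215 ≈ 0.0298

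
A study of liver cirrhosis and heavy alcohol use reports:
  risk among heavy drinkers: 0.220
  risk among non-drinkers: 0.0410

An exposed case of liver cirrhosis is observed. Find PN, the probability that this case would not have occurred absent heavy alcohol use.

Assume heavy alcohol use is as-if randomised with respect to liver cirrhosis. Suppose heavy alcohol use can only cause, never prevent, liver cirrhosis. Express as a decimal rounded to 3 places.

Let p₁ = 0.22, p₀ = 0.041.
Under exogeneity and monotonicity, PN = (p₁ − p₀) / p₁.
PN = (0.22 − 0.041) / 0.22 = 0.179 / 0.22 ≈ 0.8136

PN ≈ 0.814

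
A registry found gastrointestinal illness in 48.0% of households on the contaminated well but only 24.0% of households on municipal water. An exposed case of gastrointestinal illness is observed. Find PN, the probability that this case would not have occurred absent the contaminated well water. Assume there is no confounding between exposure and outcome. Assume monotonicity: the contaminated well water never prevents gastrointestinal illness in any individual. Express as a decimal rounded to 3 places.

p₁ = 0.48, p₀ = 0.24.
Under exogeneity and monotonicity, PN = (p₁ − p₀) / p₁.
PN = (0.48 − 0.24) / 0.48 = 0.24 / 0.48 ≈ 0.5000

PN ≈ 0.500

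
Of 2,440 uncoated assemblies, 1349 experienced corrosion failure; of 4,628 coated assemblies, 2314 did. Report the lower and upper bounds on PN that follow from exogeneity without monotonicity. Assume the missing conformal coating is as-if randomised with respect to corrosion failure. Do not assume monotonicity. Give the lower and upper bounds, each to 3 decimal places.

p₁ = P(outcome | exposed) = 1349/2440 = 0.55287
p₀ = P(outcome | unexposed) = 2314/4628 = 0.5
Under exogeneity alone the bounds on PN are max{0,(p₁−p₀)/p₁} ≤ PN ≤ min{1,(1−p₀)/p₁}.
  lower = (p₁ − p₀)/p₁ = 0.052869 / 0.55287 ≈ 0.0956
  upper = min{1, (1 − p₀)/p₁} = 0.5 / 0.55287 ≈ 0.9044

0.096 ≤ PN ≤ 0.904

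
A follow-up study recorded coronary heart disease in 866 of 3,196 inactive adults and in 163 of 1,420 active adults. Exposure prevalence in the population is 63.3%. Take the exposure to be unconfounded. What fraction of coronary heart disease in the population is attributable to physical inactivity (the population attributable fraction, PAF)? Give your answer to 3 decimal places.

p₁ = P(outcome | exposed) = 866/3196 = 0.27096
p₀ = P(outcome | unexposed) = 163/1420 = 0.11479
Overall risk P(Y=1) = π·p₁ + (1−π)·p₀ = 0.633×0.27096 + 0.367×0.11479 = 0.21365.
Under exogeneity, PAF = [P(Y=1) − p₀] / P(Y=1).
PAF = (0.21365 − 0.11479) / 0.21365 ≈ 0.4627

PAF ≈ 0.463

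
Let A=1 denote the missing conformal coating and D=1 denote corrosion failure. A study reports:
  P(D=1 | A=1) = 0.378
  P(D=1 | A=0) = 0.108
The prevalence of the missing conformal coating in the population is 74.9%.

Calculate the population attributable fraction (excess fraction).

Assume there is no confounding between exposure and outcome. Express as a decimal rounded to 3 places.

PAF ≈ 0.652

Let p₁ = 0.378, p₀ = 0.108.
Overall risk P(Y=1) = π·p₁ + (1−π)·p₀ = 0.749×0.378 + 0.251×0.108 = 0.31023.
Under exogeneity, PAF = [P(Y=1) − p₀] / P(Y=1).
PAF = (0.31023 − 0.108) / 0.31023 ≈ 0.6519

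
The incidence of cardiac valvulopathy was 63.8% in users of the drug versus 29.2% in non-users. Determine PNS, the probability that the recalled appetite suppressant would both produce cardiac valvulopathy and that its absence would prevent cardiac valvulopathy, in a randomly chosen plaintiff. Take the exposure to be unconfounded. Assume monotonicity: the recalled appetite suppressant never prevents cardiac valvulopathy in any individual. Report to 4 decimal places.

PNS ≈ 0.3460

p₁ = 0.638, p₀ = 0.292.
Under exogeneity and monotonicity, PNS = p₁ − p₀.
PNS = 0.638 − 0.292 = 0.346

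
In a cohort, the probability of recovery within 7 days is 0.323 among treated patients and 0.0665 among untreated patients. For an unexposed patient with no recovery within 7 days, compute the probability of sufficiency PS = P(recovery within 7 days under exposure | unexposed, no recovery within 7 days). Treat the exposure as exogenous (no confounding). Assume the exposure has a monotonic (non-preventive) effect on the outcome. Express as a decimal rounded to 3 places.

PS ≈ 0.275

Let p₁ = 0.323, p₀ = 0.0665.
Under exogeneity and monotonicity, PS = (p₁ − p₀) / (1 − p₀).
PS = (0.323 − 0.0665) / (1 − 0.0665) = 0.2565 / 0.9335 ≈ 0.2748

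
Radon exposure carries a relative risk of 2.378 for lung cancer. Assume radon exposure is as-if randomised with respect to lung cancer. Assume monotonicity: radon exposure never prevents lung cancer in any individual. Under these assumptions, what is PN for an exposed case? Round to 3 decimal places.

Under exogeneity and monotonicity, PN = (RR − 1) / RR = 1 − 1/RR.
PN = (2.378 − 1) / 2.378 = 1.378 / 2.378 ≈ 0.5795

PN ≈ 0.579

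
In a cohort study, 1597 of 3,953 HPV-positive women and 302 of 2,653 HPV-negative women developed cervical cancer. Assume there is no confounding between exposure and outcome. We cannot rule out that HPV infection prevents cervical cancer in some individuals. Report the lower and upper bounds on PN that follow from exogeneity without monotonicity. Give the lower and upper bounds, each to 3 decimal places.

0.718 ≤ PN ≤ 1.000

p₁ = P(outcome | exposed) = 1597/3953 = 0.404
p₀ = P(outcome | unexposed) = 302/2653 = 0.11383
Under exogeneity alone the bounds on PN are max{0,(p₁−p₀)/p₁} ≤ PN ≤ min{1,(1−p₀)/p₁}.
  lower = (p₁ − p₀)/p₁ = 0.29016 / 0.404 ≈ 0.7182
  upper = min{1, (1 − p₀)/p₁} = 0.88617 / 0.404 ≈ 2.1935 → capped at 1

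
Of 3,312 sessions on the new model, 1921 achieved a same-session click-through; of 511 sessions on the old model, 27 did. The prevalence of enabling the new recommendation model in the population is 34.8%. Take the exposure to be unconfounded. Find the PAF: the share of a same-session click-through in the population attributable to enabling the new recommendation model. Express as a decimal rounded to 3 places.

p₁ = P(outcome | exposed) = 1921/3312 = 0.58001
p₀ = P(outcome | unexposed) = 27/511 = 0.052838
Overall risk P(Y=1) = π·p₁ + (1−π)·p₀ = 0.348×0.58001 + 0.652×0.052838 = 0.23629.
Under exogeneity, PAF = [P(Y=1) − p₀] / P(Y=1).
PAF = (0.23629 − 0.052838) / 0.23629 ≈ 0.7764

PAF ≈ 0.776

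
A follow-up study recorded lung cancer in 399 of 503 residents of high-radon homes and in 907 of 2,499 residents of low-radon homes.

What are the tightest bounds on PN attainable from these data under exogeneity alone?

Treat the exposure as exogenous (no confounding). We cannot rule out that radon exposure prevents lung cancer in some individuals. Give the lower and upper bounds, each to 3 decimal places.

p₁ = P(outcome | exposed) = 399/503 = 0.79324
p₀ = P(outcome | unexposed) = 907/2499 = 0.36295
Under exogeneity alone the bounds on PN are max{0,(p₁−p₀)/p₁} ≤ PN ≤ min{1,(1−p₀)/p₁}.
  lower = (p₁ − p₀)/p₁ = 0.4303 / 0.79324 ≈ 0.5425
  upper = min{1, (1 − p₀)/p₁} = 0.63705 / 0.79324 ≈ 0.8031

0.542 ≤ PN ≤ 0.803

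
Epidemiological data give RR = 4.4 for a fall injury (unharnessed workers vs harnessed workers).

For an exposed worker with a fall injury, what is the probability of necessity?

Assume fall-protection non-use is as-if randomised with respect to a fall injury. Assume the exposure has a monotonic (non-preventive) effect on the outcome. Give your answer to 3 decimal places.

Under exogeneity and monotonicity, PN = (RR − 1) / RR = 1 − 1/RR.
PN = (4.4 − 1) / 4.4 = 3.4 / 4.4 ≈ 0.7727

PN ≈ 0.773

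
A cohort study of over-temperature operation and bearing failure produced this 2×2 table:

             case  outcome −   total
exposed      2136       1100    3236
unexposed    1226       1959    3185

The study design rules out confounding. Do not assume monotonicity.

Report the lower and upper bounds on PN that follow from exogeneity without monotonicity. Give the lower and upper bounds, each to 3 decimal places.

0.417 ≤ PN ≤ 0.932

p₁ = P(outcome | exposed) = 2136/3236 = 0.66007
p₀ = P(outcome | unexposed) = 1226/3185 = 0.38493
Under exogeneity alone the bounds on PN are max{0,(p₁−p₀)/p₁} ≤ PN ≤ min{1,(1−p₀)/p₁}.
  lower = (p₁ − p₀)/p₁ = 0.27514 / 0.66007 ≈ 0.4168
  upper = min{1, (1 − p₀)/p₁} = 0.61507 / 0.66007 ≈ 0.9318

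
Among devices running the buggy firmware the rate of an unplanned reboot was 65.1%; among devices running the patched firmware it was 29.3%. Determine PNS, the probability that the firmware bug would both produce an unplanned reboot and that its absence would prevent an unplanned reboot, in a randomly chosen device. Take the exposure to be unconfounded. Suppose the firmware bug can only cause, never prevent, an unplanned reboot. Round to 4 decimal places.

PNS ≈ 0.3580

p₁ = 0.651, p₀ = 0.293.
Under exogeneity and monotonicity, PNS = p₁ − p₀.
PNS = 0.651 − 0.293 = 0.358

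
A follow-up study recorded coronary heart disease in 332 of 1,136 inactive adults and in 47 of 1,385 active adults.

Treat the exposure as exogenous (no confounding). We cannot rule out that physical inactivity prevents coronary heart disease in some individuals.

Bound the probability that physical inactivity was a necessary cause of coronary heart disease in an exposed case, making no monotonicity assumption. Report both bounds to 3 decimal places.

p₁ = P(outcome | exposed) = 332/1136 = 0.29225
p₀ = P(outcome | unexposed) = 47/1385 = 0.033935
Under exogeneity alone the bounds on PN are max{0,(p₁−p₀)/p₁} ≤ PN ≤ min{1,(1−p₀)/p₁}.
  lower = (p₁ − p₀)/p₁ = 0.25832 / 0.29225 ≈ 0.8839
  upper = min{1, (1 − p₀)/p₁} = 0.96606 / 0.29225 ≈ 3.3056 → capped at 1

0.884 ≤ PN ≤ 1.000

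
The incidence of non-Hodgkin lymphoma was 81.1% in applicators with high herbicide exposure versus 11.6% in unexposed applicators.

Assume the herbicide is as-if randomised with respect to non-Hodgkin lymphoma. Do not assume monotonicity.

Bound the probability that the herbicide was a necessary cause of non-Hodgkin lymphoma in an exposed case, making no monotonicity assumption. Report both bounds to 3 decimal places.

0.857 ≤ PN ≤ 1.000

p₁ = 0.811, p₀ = 0.116.
Under exogeneity alone the bounds on PN are max{0,(p₁−p₀)/p₁} ≤ PN ≤ min{1,(1−p₀)/p₁}.
  lower = (p₁ − p₀)/p₁ = 0.695 / 0.811 ≈ 0.8570
  upper = min{1, (1 − p₀)/p₁} = 0.884 / 0.811 ≈ 1.0900 → capped at 1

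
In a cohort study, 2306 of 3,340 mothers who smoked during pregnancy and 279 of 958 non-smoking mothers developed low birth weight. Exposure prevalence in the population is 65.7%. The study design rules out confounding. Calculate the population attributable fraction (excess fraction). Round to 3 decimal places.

PAF ≈ 0.474

p₁ = P(outcome | exposed) = 2306/3340 = 0.69042
p₀ = P(outcome | unexposed) = 279/958 = 0.29123
Overall risk P(Y=1) = π·p₁ + (1−π)·p₀ = 0.657×0.69042 + 0.343×0.29123 = 0.5535.
Under exogeneity, PAF = [P(Y=1) − p₀] / P(Y=1).
PAF = (0.5535 − 0.29123) / 0.5535 ≈ 0.4738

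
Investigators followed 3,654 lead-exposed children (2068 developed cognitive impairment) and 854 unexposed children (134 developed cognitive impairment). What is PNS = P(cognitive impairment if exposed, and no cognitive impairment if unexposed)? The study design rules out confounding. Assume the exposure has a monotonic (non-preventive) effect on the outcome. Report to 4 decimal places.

PNS ≈ 0.4090

p₁ = P(outcome | exposed) = 2068/3654 = 0.56596
p₀ = P(outcome | unexposed) = 134/854 = 0.15691
Under exogeneity and monotonicity, PNS = p₁ − p₀.
PNS = 0.56596 − 0.15691 = 0.40905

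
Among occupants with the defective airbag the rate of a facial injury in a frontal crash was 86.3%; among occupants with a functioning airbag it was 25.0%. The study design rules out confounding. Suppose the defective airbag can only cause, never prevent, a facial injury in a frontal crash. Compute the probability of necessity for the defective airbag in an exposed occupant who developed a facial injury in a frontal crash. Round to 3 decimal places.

PN ≈ 0.710

p₁ = 0.863, p₀ = 0.25.
Under exogeneity and monotonicity, PN = (p₁ − p₀) / p₁.
PN = (0.863 − 0.25) / 0.863 = 0.613 / 0.863 ≈ 0.7103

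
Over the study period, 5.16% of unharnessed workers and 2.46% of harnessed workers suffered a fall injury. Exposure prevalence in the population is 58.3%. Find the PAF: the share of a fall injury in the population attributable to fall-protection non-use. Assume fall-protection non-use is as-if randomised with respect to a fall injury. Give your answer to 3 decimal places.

PAF ≈ 0.390

p₁ = 0.0516, p₀ = 0.0246.
Overall risk P(Y=1) = π·p₁ + (1−π)·p₀ = 0.583×0.0516 + 0.417×0.0246 = 0.040341.
Under exogeneity, PAF = [P(Y=1) − p₀] / P(Y=1).
PAF = (0.040341 − 0.0246) / 0.040341 ≈ 0.3902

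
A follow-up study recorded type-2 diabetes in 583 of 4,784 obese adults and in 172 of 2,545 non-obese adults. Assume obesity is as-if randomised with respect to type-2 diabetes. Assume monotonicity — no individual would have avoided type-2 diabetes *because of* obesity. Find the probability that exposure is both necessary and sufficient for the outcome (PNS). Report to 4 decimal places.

PNS ≈ 0.0543

p₁ = P(outcome | exposed) = 583/4784 = 0.12186
p₀ = P(outcome | unexposed) = 172/2545 = 0.067583
Under exogeneity and monotonicity, PNS = p₁ − p₀.
PNS = 0.12186 − 0.067583 = 0.054281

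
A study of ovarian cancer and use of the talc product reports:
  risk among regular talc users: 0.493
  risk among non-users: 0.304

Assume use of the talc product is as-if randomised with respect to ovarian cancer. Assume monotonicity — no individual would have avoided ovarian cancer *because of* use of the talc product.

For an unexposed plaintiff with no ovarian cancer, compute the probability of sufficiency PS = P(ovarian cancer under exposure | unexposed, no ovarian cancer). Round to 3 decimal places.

PS ≈ 0.272

Let p₁ = 0.493, p₀ = 0.304.
Under exogeneity and monotonicity, PS = (p₁ − p₀) / (1 − p₀).
PS = (0.493 − 0.304) / (1 − 0.304) = 0.189 / 0.696 ≈ 0.2716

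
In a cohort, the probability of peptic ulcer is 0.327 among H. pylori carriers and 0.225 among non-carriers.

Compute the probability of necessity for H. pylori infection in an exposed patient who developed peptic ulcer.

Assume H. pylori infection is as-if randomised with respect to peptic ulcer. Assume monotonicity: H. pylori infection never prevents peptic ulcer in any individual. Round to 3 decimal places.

PN ≈ 0.312

Let p₁ = 0.327, p₀ = 0.225.
Under exogeneity and monotonicity, PN = (p₁ − p₀) / p₁.
PN = (0.327 − 0.225) / 0.327 = 0.102 / 0.327 ≈ 0.3119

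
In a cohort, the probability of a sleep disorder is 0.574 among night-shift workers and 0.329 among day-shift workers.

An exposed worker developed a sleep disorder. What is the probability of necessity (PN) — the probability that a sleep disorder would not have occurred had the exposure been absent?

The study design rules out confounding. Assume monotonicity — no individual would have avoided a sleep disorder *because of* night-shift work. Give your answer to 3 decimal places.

PN ≈ 0.427

Let p₁ = 0.574, p₀ = 0.329.
Under exogeneity and monotonicity, PN = (p₁ − p₀) / p₁.
PN = (0.574 − 0.329) / 0.574 = 0.245 / 0.574 ≈ 0.4268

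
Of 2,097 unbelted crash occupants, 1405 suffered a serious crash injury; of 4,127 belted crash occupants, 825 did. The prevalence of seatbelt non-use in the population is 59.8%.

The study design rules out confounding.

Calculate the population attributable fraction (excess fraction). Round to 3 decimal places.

PAF ≈ 0.584

p₁ = P(outcome | exposed) = 1405/2097 = 0.67
p₀ = P(outcome | unexposed) = 825/4127 = 0.1999
Overall risk P(Y=1) = π·p₁ + (1−π)·p₀ = 0.598×0.67 + 0.402×0.1999 = 0.48102.
Under exogeneity, PAF = [P(Y=1) − p₀] / P(Y=1).
PAF = (0.48102 − 0.1999) / 0.48102 ≈ 0.5844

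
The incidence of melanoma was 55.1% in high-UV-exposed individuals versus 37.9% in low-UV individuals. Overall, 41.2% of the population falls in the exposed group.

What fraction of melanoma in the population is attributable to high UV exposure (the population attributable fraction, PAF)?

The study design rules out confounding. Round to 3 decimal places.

p₁ = 0.551, p₀ = 0.379.
Overall risk P(Y=1) = π·p₁ + (1−π)·p₀ = 0.412×0.551 + 0.588×0.379 = 0.44986.
Under exogeneity, PAF = [P(Y=1) − p₀] / P(Y=1).
PAF = (0.44986 − 0.379) / 0.44986 ≈ 0.1575

PAF ≈ 0.158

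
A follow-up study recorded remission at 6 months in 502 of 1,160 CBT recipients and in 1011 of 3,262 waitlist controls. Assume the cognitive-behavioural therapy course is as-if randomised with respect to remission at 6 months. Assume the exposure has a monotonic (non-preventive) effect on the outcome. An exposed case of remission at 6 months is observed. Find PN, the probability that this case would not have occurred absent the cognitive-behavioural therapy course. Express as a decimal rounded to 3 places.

p₁ = P(outcome | exposed) = 502/1160 = 0.43276
p₀ = P(outcome | unexposed) = 1011/3262 = 0.30993
Under exogeneity and monotonicity, PN = (p₁ − p₀) / p₁.
PN = (0.43276 − 0.30993) / 0.43276 = 0.12283 / 0.43276 ≈ 0.2838

PN ≈ 0.284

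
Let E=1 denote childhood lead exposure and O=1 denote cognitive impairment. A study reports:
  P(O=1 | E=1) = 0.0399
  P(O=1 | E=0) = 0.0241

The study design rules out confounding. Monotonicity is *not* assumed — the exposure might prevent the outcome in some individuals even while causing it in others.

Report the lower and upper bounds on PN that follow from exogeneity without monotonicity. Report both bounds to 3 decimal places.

Let p₁ = 0.0399, p₀ = 0.0241.
Under exogeneity alone the bounds on PN are max{0,(p₁−p₀)/p₁} ≤ PN ≤ min{1,(1−p₀)/p₁}.
  lower = (p₁ − p₀)/p₁ = 0.0158 / 0.0399 ≈ 0.3960
  upper = min{1, (1 − p₀)/p₁} = 0.9759 / 0.0399 ≈ 24.4586 → capped at 1

0.396 ≤ PN ≤ 1.000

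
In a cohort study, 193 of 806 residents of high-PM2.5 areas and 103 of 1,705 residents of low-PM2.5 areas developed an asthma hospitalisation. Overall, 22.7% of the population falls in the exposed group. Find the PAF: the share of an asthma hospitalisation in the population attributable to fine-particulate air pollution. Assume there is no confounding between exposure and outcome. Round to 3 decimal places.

p₁ = P(outcome | exposed) = 193/806 = 0.23945
p₀ = P(outcome | unexposed) = 103/1705 = 0.060411
Overall risk P(Y=1) = π·p₁ + (1−π)·p₀ = 0.227×0.23945 + 0.773×0.060411 = 0.10105.
Under exogeneity, PAF = [P(Y=1) − p₀] / P(Y=1).
PAF = (0.10105 − 0.060411) / 0.10105 ≈ 0.4022

PAF ≈ 0.402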